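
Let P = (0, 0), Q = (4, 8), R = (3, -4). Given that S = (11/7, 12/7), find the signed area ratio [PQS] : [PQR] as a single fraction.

[PQR] = ½·(0·(8−(-4)) + 4·(-4−0) + 3·(0−8)) = ½·(0 − 16 − 24) = -20.
[PQS] = ½·(0·(8−(12/7)) + 4·(12/7−0) + (11/7)·(0−8)) = ½·(0 + 48/7 − 88/7) = -20/7, so the ratio is (-20/7)/(-20) = 1/7.

1/7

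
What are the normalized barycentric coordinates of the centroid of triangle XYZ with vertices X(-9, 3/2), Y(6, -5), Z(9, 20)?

(1/3, 1/3, 1/3)

The centroid is the average of the vertices, so each weight is 1/3.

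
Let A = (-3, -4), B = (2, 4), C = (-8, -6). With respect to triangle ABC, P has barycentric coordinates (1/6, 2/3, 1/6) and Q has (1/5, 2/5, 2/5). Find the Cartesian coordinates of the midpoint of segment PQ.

(-7/4, -3/10)

Barycentric coordinates of the midpoint are the average: (11/60, 8/15, 17/60).
Converting: (11/60)·A + (8/15)·B + (17/60)·C = (-7/4, -3/10).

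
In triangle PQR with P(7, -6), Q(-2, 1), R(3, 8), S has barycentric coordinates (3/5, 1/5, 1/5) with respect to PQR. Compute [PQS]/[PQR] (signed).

1/5

The signed ratio [PQS]/[PQR] equals the barycentric coordinate of S at vertex R, which is 1/5.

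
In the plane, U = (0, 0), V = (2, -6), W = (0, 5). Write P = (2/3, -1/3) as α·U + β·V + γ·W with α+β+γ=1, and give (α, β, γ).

(1/3, 1/3, 1/3)

Signed area of the reference triangle: [UVW] = ½·(0·(-6−5) + 2·(5−0) + 0·(0−(-6))) = ½·(0 + 10 + 0) = 5.
[PVW] = ½·((2/3)·(-6−5) + 2·(5−(-1/3)) + 0·(-1/3−(-6))) = ½·(-22/3 + 32/3 + 0) = 5/3, so the U-coordinate is (5/3)/5 = 1/3.
[UPW] = ½·(0·(-1/3−5) + (2/3)·(5−0) + 0·(0−(-1/3))) = ½·(0 + 10/3 + 0) = 5/3, so the V-coordinate is 1/3.
[UVP] = ½·(0·(-6−(-1/3)) + 2·(-1/3−0) + (2/3)·(0−(-6))) = ½·(0 − 2/3 + 4) = 5/3, so the W-coordinate is 1/3.
Check: 1/3 + 1/3 + 1/3 = 1.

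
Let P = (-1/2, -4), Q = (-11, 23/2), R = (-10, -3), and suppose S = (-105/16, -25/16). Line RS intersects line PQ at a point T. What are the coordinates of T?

Barycentric coordinates of S with respect to PQR: (3/8, 1/8, 1/2).
On side PQ the R-coordinate is zero; dropping S's R-weight 1/2 and renormalizing the remaining 3/8 : 1/8 gives weights 3/4, 1/4 on P, Q.
T = (3/4)·(-1/2, -4) + (1/4)·(-11, 23/2) = (-25/8, -1/8).

(-25/8, -1/8)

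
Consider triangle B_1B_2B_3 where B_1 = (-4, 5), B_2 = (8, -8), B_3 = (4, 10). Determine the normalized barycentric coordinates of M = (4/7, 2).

(4/7, 2/7, 1/7)

Signed area of the reference triangle: [B_1B_2B_3] = ½·((-4)·(-8−10) + 8·(10−5) + 4·(5−(-8))) = ½·(72 + 40 + 52) = 82.
[MB_2B_3] = ½·((4/7)·(-8−10) + 8·(10−2) + 4·(2−(-8))) = ½·(-72/7 + 64 + 40) = 328/7, so the B_1-coordinate is (328/7)/82 = 4/7.
[B_1MB_3] = ½·((-4)·(2−10) + (4/7)·(10−5) + 4·(5−2)) = ½·(32 + 20/7 + 12) = 164/7, so the B_2-coordinate is 2/7.
[B_1B_2M] = ½·((-4)·(-8−2) + 8·(2−5) + (4/7)·(5−(-8))) = ½·(40 − 24 + 52/7) = 82/7, so the B_3-coordinate is 1/7.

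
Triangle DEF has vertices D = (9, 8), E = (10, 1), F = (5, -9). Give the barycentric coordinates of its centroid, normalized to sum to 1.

The centroid is the average of the vertices, so each weight is 1/3.

(1/3, 1/3, 1/3)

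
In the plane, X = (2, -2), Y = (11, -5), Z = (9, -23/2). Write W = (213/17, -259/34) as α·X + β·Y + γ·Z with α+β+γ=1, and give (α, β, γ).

(-4/17, 16/17, 5/17)

Signed area of the reference triangle: [XYZ] = ½·(2·(-5−(-23/2)) + 11·(-23/2−(-2)) + 9·(-2−(-5))) = ½·(13 − 209/2 + 27) = -129/4.
[WYZ] = ½·((213/17)·(-5−(-23/2)) + 11·(-23/2−(-259/34)) + 9·(-259/34−(-5))) = ½·(2769/34 − 726/17 − 801/34) = 129/17, so the X-coordinate is (129/17)/(-129/4) = -4/17.
[XWZ] = ½·(2·(-259/34−(-23/2)) + (213/17)·(-23/2−(-2)) + 9·(-2−(-259/34))) = ½·(132/17 − 4047/34 + 1719/34) = -516/17, so the Y-coordinate is 16/17.
[XYW] = ½·(2·(-5−(-259/34)) + 11·(-259/34−(-2)) + (213/17)·(-2−(-5))) = ½·(89/17 − 2101/34 + 639/17) = -645/68, so the Z-coordinate is 5/17.
Check: -4/17 + 16/17 + 5/17 = 1.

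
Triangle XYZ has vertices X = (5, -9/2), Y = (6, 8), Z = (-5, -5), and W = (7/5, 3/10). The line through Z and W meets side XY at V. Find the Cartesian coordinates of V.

(17/3, 23/6)

Barycentric coordinates of W with respect to XYZ: (1/5, 2/5, 2/5).
On side XY the Z-coordinate is zero; dropping W's Z-weight 2/5 and renormalizing the remaining 1/5 : 2/5 gives weights 1/3, 2/3 on X, Y.
V = (1/3)·(5, -9/2) + (2/3)·(6, 8) = (17/3, 23/6).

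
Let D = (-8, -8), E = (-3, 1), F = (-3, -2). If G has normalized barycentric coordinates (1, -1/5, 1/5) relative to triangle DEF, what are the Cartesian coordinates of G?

(-8, -43/5)

G = 1·D + (-1/5)·E + (1/5)·F.
x-coordinate: 1·(-8) + (-1/5)·(-3) + (1/5)·(-3) = -8.
y-coordinate: 1·(-8) + (-1/5)·1 + (1/5)·(-2) = -43/5.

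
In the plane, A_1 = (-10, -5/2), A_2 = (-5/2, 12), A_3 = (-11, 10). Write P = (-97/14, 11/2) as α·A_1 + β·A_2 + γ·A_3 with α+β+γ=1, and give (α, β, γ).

Signed area of the reference triangle: [A_1A_2A_3] = ½·((-10)·(12−10) + (-5/2)·(10−(-5/2)) + (-11)·(-5/2−12)) = ½·(-20 − 125/4 + 319/2) = 433/8.
[PA_2A_3] = ½·((-97/14)·(12−10) + (-5/2)·(10−(11/2)) + (-11)·(11/2−12)) = ½·(-97/7 − 45/4 + 143/2) = 1299/56, so the A_1-coordinate is (1299/56)/(433/8) = 3/7.
[A_1PA_3] = ½·((-10)·(11/2−10) + (-97/14)·(10−(-5/2)) + (-11)·(-5/2−(11/2))) = ½·(45 − 2425/28 + 88) = 1299/56, so the A_2-coordinate is 3/7.
[A_1A_2P] = ½·((-10)·(12−(11/2)) + (-5/2)·(11/2−(-5/2)) + (-97/14)·(-5/2−12)) = ½·(-65 − 20 + 2813/28) = 433/56, so the A_3-coordinate is 1/7.
Check: 3/7 + 3/7 + 1/7 = 1.

(3/7, 3/7, 1/7)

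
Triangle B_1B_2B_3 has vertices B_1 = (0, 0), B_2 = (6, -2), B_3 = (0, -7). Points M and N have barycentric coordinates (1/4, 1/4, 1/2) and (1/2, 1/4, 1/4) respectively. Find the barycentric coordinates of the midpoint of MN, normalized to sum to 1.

Since both coordinate triples sum to 1, the midpoint's barycentrics are the componentwise average.
(1/4+1/2)/2 = 3/8; similarly 1/4 and 3/8.

(3/8, 1/4, 3/8)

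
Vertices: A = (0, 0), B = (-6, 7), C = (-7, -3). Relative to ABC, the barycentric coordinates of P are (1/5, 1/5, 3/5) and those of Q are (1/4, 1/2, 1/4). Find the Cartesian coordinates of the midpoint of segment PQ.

(-203/40, 47/40)

Barycentric coordinates of the midpoint are the average: (9/40, 7/20, 17/40).
Converting: (9/40)·A + (7/20)·B + (17/40)·C = (-203/40, 47/40).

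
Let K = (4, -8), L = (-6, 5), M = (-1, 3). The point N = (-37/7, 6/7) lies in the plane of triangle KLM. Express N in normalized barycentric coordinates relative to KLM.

(3/7, 9/7, -5/7)

Signed area of the reference triangle: [KLM] = ½·(4·(5−3) + (-6)·(3−(-8)) + (-1)·(-8−5)) = ½·(8 − 66 + 13) = -45/2.
[NLM] = ½·((-37/7)·(5−3) + (-6)·(3−(6/7)) + (-1)·(6/7−5)) = ½·(-74/7 − 90/7 + 29/7) = -135/14, so the K-coordinate is (-135/14)/(-45/2) = 3/7.
[KNM] = ½·(4·(6/7−3) + (-37/7)·(3−(-8)) + (-1)·(-8−(6/7))) = ½·(-60/7 − 407/7 + 62/7) = -405/14, so the L-coordinate is 9/7.
[KLN] = ½·(4·(5−(6/7)) + (-6)·(6/7−(-8)) + (-37/7)·(-8−5)) = ½·(116/7 − 372/7 + 481/7) = 225/14, so the M-coordinate is -5/7.
Check: 3/7 + 9/7 − 5/7 = 1.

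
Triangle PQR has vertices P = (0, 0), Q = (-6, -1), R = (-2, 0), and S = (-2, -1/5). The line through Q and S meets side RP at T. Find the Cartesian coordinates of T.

(-1, 0)

Barycentric coordinates of S with respect to PQR: (2/5, 1/5, 2/5).
On side RP the Q-coordinate is zero; dropping S's Q-weight 1/5 and renormalizing the remaining 2/5 : 2/5 gives weights 1/2, 1/2 on R, P.
T = (1/2)·(-2, 0) + (1/2)·(0, 0) = (-1, 0).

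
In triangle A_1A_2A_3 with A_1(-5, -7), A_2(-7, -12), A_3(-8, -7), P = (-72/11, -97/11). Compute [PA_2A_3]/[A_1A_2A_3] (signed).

[A_1A_2A_3] = ½·((-5)·(-12−(-7)) + (-7)·(-7−(-7)) + (-8)·(-7−(-12))) = ½·(25 + 0 − 40) = -15/2.
[PA_2A_3] = ½·((-72/11)·(-12−(-7)) + (-7)·(-7−(-97/11)) + (-8)·(-97/11−(-12))) = ½·(360/11 − 140/11 − 280/11) = -30/11, so the ratio is (-30/11)/(-15/2) = 4/11.

4/11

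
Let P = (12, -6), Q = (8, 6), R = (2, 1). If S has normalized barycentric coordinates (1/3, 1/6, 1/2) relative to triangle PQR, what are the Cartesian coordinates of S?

(19/3, -1/2)

S = (1/3)·P + (1/6)·Q + (1/2)·R.
x-coordinate: (1/3)·12 + (1/6)·8 + (1/2)·2 = 19/3.
y-coordinate: (1/3)·(-6) + (1/6)·6 + (1/2)·1 = -1/2.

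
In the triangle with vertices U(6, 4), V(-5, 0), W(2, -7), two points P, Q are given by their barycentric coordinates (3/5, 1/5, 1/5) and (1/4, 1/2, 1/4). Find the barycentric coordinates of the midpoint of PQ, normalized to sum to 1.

Since both coordinate triples sum to 1, the midpoint's barycentrics are the componentwise average.
(3/5+1/4)/2 = 17/40; similarly 7/20 and 9/40.

(17/40, 7/20, 9/40)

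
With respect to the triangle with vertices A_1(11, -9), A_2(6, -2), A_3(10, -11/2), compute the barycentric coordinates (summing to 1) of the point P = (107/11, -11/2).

(1/11, 1/11, 9/11)

Signed area of the reference triangle: [A_1A_2A_3] = ½·(11·(-2−(-11/2)) + 6·(-11/2−(-9)) + 10·(-9−(-2))) = ½·(77/2 + 21 − 70) = -21/4.
[PA_2A_3] = ½·((107/11)·(-2−(-11/2)) + 6·(-11/2−(-11/2)) + 10·(-11/2−(-2))) = ½·(749/22 + 0 − 35) = -21/44, so the A_1-coordinate is (-21/44)/(-21/4) = 1/11.
[A_1PA_3] = ½·(11·(-11/2−(-11/2)) + (107/11)·(-11/2−(-9)) + 10·(-9−(-11/2))) = ½·(0 + 749/22 − 35) = -21/44, so the A_2-coordinate is 1/11.
[A_1A_2P] = ½·(11·(-2−(-11/2)) + 6·(-11/2−(-9)) + (107/11)·(-9−(-2))) = ½·(77/2 + 21 − 749/11) = -189/44, so the A_3-coordinate is 9/11.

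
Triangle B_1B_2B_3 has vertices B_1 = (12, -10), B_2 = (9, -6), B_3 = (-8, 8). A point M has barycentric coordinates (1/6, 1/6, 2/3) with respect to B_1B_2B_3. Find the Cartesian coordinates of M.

(-11/6, 8/3)

M = (1/6)·B_1 + (1/6)·B_2 + (2/3)·B_3.
x-coordinate: (1/6)·12 + (1/6)·9 + (2/3)·(-8) = -11/6.
y-coordinate: (1/6)·(-10) + (1/6)·(-6) + (2/3)·8 = 8/3.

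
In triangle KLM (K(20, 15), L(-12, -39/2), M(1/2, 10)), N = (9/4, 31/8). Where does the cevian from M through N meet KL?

(4, -9/4)

Barycentric coordinates of N with respect to KLM: (1/4, 1/4, 1/2).
On side KL the M-coordinate is zero; dropping N's M-weight 1/2 and renormalizing the remaining 1/4 : 1/4 gives weights 1/2, 1/2 on K, L.
J = (1/2)·(20, 15) + (1/2)·(-12, -39/2) = (4, -9/4).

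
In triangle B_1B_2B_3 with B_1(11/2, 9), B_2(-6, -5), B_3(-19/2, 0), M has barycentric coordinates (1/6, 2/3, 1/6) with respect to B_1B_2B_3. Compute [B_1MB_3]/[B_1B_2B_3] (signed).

The signed ratio [B_1MB_3]/[B_1B_2B_3] equals the barycentric coordinate of M at vertex B_2, which is 2/3.

2/3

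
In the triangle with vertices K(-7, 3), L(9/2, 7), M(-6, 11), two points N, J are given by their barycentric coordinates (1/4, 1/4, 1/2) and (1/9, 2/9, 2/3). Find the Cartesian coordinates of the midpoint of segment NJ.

Barycentric coordinates of the midpoint are the average: (13/72, 17/72, 7/12).
Converting: (13/72)·K + (17/72)·L + (7/12)·M = (-533/144, 155/18).

(-533/144, 155/18)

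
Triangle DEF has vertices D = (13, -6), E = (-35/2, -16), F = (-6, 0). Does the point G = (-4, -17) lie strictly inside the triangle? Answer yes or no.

Barycentric coordinates of G: (455/746, 311/373, -331/746).
The three coordinates are positive, positive, negative; a point is interior exactly when all three are positive.

no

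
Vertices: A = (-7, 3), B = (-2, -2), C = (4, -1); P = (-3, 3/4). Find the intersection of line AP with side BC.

Barycentric coordinates of P with respect to ABC: (1/2, 1/4, 1/4).
On side BC the A-coordinate is zero; dropping P's A-weight 1/2 and renormalizing the remaining 1/4 : 1/4 gives weights 1/2, 1/2 on B, C.
Q = (1/2)·(-2, -2) + (1/2)·(4, -1) = (1, -3/2).

(1, -3/2)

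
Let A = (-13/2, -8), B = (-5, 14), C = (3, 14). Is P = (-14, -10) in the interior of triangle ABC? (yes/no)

no

Barycentric coordinates of P: (12/11, 73/88, -81/88).
The three coordinates are positive, positive, negative; a point is interior exactly when all three are positive.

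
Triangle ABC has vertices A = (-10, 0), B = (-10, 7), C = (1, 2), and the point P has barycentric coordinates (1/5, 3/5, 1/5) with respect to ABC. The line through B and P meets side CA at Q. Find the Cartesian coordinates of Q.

(-9/2, 1)

Line BP meets CA where the B-coordinate vanishes; zeroing P's B-weight and renormalizing leaves C, A-weights 1/5 : 1/5 → (1/2, 1/2).
So Q = (1/2)·C + (1/2)·A = (-9/2, 1).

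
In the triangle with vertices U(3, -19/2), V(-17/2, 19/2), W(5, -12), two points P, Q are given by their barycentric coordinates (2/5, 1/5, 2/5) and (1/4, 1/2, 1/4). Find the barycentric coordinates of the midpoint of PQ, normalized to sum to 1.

(13/40, 7/20, 13/40)

Since both coordinate triples sum to 1, the midpoint's barycentrics are the componentwise average.
(2/5+1/4)/2 = 13/40; similarly 7/20 and 13/40.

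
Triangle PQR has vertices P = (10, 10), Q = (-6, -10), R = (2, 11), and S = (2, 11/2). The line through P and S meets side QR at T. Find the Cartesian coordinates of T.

Barycentric coordinates of S with respect to PQR: (1/4, 1/4, 1/2).
On side QR the P-coordinate is zero; dropping S's P-weight 1/4 and renormalizing the remaining 1/4 : 1/2 gives weights 1/3, 2/3 on Q, R.
T = (1/3)·(-6, -10) + (2/3)·(2, 11) = (-2/3, 4).

(-2/3, 4)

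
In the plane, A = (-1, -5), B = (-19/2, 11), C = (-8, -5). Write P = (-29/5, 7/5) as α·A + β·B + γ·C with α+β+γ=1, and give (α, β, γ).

Signed area of the reference triangle: [ABC] = ½·((-1)·(11−(-5)) + (-19/2)·(-5−(-5)) + (-8)·(-5−11)) = ½·(-16 + 0 + 128) = 56.
[PBC] = ½·((-29/5)·(11−(-5)) + (-19/2)·(-5−(7/5)) + (-8)·(7/5−11)) = ½·(-464/5 + 304/5 + 384/5) = 112/5, so the A-coordinate is (112/5)/56 = 2/5.
[APC] = ½·((-1)·(7/5−(-5)) + (-29/5)·(-5−(-5)) + (-8)·(-5−(7/5))) = ½·(-32/5 + 0 + 256/5) = 112/5, so the B-coordinate is 2/5.
[ABP] = ½·((-1)·(11−(7/5)) + (-19/2)·(7/5−(-5)) + (-29/5)·(-5−11)) = ½·(-48/5 − 304/5 + 464/5) = 56/5, so the C-coordinate is 1/5.
Check: 2/5 + 2/5 + 1/5 = 1.

(2/5, 2/5, 1/5)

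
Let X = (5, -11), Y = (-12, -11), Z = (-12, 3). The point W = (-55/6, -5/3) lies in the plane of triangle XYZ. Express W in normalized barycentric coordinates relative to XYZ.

(1/6, 1/6, 2/3)

Signed area of the reference triangle: [XYZ] = ½·(5·(-11−3) + (-12)·(3−(-11)) + (-12)·(-11−(-11))) = ½·(-70 − 168 + 0) = -119.
[WYZ] = ½·((-55/6)·(-11−3) + (-12)·(3−(-5/3)) + (-12)·(-5/3−(-11))) = ½·(385/3 − 56 − 112) = -119/6, so the X-coordinate is (-119/6)/(-119) = 1/6.
[XWZ] = ½·(5·(-5/3−3) + (-55/6)·(3−(-11)) + (-12)·(-11−(-5/3))) = ½·(-70/3 − 385/3 + 112) = -119/6, so the Y-coordinate is 1/6.
[XYW] = ½·(5·(-11−(-5/3)) + (-12)·(-5/3−(-11)) + (-55/6)·(-11−(-11))) = ½·(-140/3 − 112 + 0) = -238/3, so the Z-coordinate is 2/3.
Check: 1/6 + 1/6 + 2/3 = 1.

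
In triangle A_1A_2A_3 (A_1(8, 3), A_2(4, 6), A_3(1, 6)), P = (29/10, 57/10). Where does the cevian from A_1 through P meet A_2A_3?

Barycentric coordinates of P with respect to A_1A_2A_3: (1/10, 2/5, 1/2).
On side A_2A_3 the A_1-coordinate is zero; dropping P's A_1-weight 1/10 and renormalizing the remaining 2/5 : 1/2 gives weights 4/9, 5/9 on A_2, A_3.
Q = (4/9)·(4, 6) + (5/9)·(1, 6) = (7/3, 6).

(7/3, 6)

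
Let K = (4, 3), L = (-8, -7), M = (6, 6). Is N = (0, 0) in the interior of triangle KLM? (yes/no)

yes

Barycentric coordinates of N: (3/8, 3/8, 1/4).
The three coordinates are positive, positive, positive; a point is interior exactly when all three are positive.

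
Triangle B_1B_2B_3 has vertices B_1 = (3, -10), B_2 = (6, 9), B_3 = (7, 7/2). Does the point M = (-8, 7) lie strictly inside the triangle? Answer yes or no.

Barycentric coordinates of M: (158/71, 433/71, -520/71).
The three coordinates are positive, positive, negative; a point is interior exactly when all three are positive.

no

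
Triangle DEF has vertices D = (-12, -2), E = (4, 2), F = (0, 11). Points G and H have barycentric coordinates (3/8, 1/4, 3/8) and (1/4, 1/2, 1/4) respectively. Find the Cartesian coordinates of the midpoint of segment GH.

(-9/4, 57/16)

Barycentric coordinates of the midpoint are the average: (5/16, 3/8, 5/16).
Converting: (5/16)·D + (3/8)·E + (5/16)·F = (-9/4, 57/16).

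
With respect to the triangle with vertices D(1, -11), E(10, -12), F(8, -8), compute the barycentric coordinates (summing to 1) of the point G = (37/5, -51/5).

(1/5, 2/5, 2/5)

Signed area of the reference triangle: [DEF] = ½·(1·(-12−(-8)) + 10·(-8−(-11)) + 8·(-11−(-12))) = ½·(-4 + 30 + 8) = 17.
[GEF] = ½·((37/5)·(-12−(-8)) + 10·(-8−(-51/5)) + 8·(-51/5−(-12))) = ½·(-148/5 + 22 + 72/5) = 17/5, so the D-coordinate is (17/5)/17 = 1/5.
[DGF] = ½·(1·(-51/5−(-8)) + (37/5)·(-8−(-11)) + 8·(-11−(-51/5))) = ½·(-11/5 + 111/5 − 32/5) = 34/5, so the E-coordinate is 2/5.
[DEG] = ½·(1·(-12−(-51/5)) + 10·(-51/5−(-11)) + (37/5)·(-11−(-12))) = ½·(-9/5 + 8 + 37/5) = 34/5, so the F-coordinate is 2/5.
Check: 1/5 + 2/5 + 2/5 = 1.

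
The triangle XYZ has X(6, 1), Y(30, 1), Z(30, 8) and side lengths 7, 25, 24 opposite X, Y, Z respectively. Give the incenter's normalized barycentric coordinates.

(1/8, 25/56, 3/7)

The incenter has barycentric coordinates proportional to the opposite side lengths: (7 : 25 : 24).
Normalizing by 7+25+24 = 56 gives (1/8, 25/56, 3/7).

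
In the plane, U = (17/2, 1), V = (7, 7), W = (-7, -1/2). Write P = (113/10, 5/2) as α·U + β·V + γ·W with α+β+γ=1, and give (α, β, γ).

Signed area of the reference triangle: [UVW] = ½·((17/2)·(7−(-1/2)) + 7·(-1/2−1) + (-7)·(1−7)) = ½·(255/4 − 21/2 + 42) = 381/8.
[PVW] = ½·((113/10)·(7−(-1/2)) + 7·(-1/2−(5/2)) + (-7)·(5/2−7)) = ½·(339/4 − 21 + 63/2) = 381/8, so the U-coordinate is (381/8)/(381/8) = 1.
[UPW] = ½·((17/2)·(5/2−(-1/2)) + (113/10)·(-1/2−1) + (-7)·(1−(5/2))) = ½·(51/2 − 339/20 + 21/2) = 381/40, so the V-coordinate is 1/5.
[UVP] = ½·((17/2)·(7−(5/2)) + 7·(5/2−1) + (113/10)·(1−7)) = ½·(153/4 + 21/2 − 339/5) = -381/40, so the W-coordinate is -1/5.

(1, 1/5, -1/5)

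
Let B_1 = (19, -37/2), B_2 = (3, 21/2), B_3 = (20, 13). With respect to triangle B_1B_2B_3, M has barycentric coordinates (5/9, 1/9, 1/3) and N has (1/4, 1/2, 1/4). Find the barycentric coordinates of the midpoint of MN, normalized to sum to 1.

Since both coordinate triples sum to 1, the midpoint's barycentrics are the componentwise average.
(5/9+1/4)/2 = 29/72; similarly 11/36 and 7/24.

(29/72, 11/36, 7/24)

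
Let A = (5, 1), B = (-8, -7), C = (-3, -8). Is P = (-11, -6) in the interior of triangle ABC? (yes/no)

Barycentric coordinates of P: (2/53, 88/53, -37/53).
The three coordinates are positive, positive, negative; a point is interior exactly when all three are positive.

no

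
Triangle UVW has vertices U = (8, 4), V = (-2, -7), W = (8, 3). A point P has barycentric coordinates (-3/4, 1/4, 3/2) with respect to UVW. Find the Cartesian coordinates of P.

(11/2, -1/4)

P = (-3/4)·U + (1/4)·V + (3/2)·W.
x-coordinate: (-3/4)·8 + (1/4)·(-2) + (3/2)·8 = 11/2.
y-coordinate: (-3/4)·4 + (1/4)·(-7) + (3/2)·3 = -1/4.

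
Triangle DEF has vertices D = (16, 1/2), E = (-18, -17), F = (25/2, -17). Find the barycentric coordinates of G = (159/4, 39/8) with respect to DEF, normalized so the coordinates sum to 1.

(5/4, -3/4, 1/2)

Signed area of the reference triangle: [DEF] = ½·(16·(-17−(-17)) + (-18)·(-17−(1/2)) + (25/2)·(1/2−(-17))) = ½·(0 + 315 + 875/4) = 2135/8.
[GEF] = ½·((159/4)·(-17−(-17)) + (-18)·(-17−(39/8)) + (25/2)·(39/8−(-17))) = ½·(0 + 1575/4 + 4375/16) = 10675/32, so the D-coordinate is (10675/32)/(2135/8) = 5/4.
[DGF] = ½·(16·(39/8−(-17)) + (159/4)·(-17−(1/2)) + (25/2)·(1/2−(39/8))) = ½·(350 − 5565/8 − 875/16) = -6405/32, so the E-coordinate is -3/4.
[DEG] = ½·(16·(-17−(39/8)) + (-18)·(39/8−(1/2)) + (159/4)·(1/2−(-17))) = ½·(-350 − 315/4 + 5565/8) = 2135/16, so the F-coordinate is 1/2.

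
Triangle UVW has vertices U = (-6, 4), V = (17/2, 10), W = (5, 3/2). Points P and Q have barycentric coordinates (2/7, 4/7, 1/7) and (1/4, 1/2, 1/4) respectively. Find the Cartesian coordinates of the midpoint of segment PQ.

Barycentric coordinates of the midpoint are the average: (15/56, 15/28, 11/56).
Converting: (15/56)·U + (15/28)·V + (11/56)·W = (55/14, 753/112).

(55/14, 753/112)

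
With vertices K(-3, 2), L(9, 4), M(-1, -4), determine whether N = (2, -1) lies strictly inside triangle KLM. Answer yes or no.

Barycentric coordinates of N: (3/38, 6/19, 23/38).
The three coordinates are positive, positive, positive; a point is interior exactly when all three are positive.

yes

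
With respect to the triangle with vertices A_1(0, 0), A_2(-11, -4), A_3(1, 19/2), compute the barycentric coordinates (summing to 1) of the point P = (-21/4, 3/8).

(1/4, 1/2, 1/4)

Signed area of the reference triangle: [A_1A_2A_3] = ½·(0·(-4−(19/2)) + (-11)·(19/2−0) + 1·(0−(-4))) = ½·(0 − 209/2 + 4) = -201/4.
[PA_2A_3] = ½·((-21/4)·(-4−(19/2)) + (-11)·(19/2−(3/8)) + 1·(3/8−(-4))) = ½·(567/8 − 803/8 + 35/8) = -201/16, so the A_1-coordinate is (-201/16)/(-201/4) = 1/4.
[A_1PA_3] = ½·(0·(3/8−(19/2)) + (-21/4)·(19/2−0) + 1·(0−(3/8))) = ½·(0 − 399/8 − 3/8) = -201/8, so the A_2-coordinate is 1/2.
[A_1A_2P] = ½·(0·(-4−(3/8)) + (-11)·(3/8−0) + (-21/4)·(0−(-4))) = ½·(0 − 33/8 − 21) = -201/16, so the A_3-coordinate is 1/4.
Check: 1/4 + 1/2 + 1/4 = 1.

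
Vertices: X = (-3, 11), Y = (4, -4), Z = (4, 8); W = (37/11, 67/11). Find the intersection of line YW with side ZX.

Barycentric coordinates of W with respect to XYZ: (1/11, 2/11, 8/11).
On side ZX the Y-coordinate is zero; dropping W's Y-weight 2/11 and renormalizing the remaining 8/11 : 1/11 gives weights 8/9, 1/9 on Z, X.
V = (8/9)·(4, 8) + (1/9)·(-3, 11) = (29/9, 25/3).

(29/9, 25/3)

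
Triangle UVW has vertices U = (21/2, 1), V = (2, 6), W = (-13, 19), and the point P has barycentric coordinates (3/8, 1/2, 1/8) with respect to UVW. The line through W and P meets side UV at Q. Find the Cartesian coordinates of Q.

(79/14, 27/7)

Line WP meets UV where the W-coordinate vanishes; zeroing P's W-weight and renormalizing leaves U, V-weights 3/8 : 1/2 → (3/7, 4/7).
So Q = (3/7)·U + (4/7)·V = (79/14, 27/7).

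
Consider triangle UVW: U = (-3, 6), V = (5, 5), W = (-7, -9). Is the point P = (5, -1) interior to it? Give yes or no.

no

Barycentric coordinates of P: (-18/31, 37/31, 12/31).
The three coordinates are negative, positive, positive; a point is interior exactly when all three are positive.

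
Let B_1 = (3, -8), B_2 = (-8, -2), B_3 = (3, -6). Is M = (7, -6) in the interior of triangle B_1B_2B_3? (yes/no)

Barycentric coordinates of M: (-8/11, -4/11, 23/11).
The three coordinates are negative, negative, positive; a point is interior exactly when all three are positive.

no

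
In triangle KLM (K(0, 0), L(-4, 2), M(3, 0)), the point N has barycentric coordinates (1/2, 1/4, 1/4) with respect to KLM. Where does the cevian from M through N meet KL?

Line MN meets KL where the M-coordinate vanishes; zeroing N's M-weight and renormalizing leaves K, L-weights 1/2 : 1/4 → (2/3, 1/3).
So J = (2/3)·K + (1/3)·L = (-4/3, 2/3).

(-4/3, 2/3)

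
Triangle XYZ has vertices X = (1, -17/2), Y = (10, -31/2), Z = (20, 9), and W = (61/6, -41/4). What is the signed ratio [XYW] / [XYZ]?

[XYZ] = ½·(1·(-31/2−9) + 10·(9−(-17/2)) + 20·(-17/2−(-31/2))) = ½·(-49/2 + 175 + 140) = 581/4.
[XYW] = ½·(1·(-31/2−(-41/4)) + 10·(-41/4−(-17/2)) + (61/6)·(-17/2−(-31/2))) = ½·(-21/4 − 35/2 + 427/6) = 581/24, so the ratio is (581/24)/(581/4) = 1/6.

1/6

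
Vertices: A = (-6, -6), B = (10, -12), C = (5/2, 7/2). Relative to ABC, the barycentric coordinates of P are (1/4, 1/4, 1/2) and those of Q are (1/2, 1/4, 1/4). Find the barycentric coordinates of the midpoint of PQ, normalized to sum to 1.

Since both coordinate triples sum to 1, the midpoint's barycentrics are the componentwise average.
(1/4+1/2)/2 = 3/8; similarly 1/4 and 3/8.

(3/8, 1/4, 3/8)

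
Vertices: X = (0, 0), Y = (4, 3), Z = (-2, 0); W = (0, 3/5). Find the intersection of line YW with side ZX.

Barycentric coordinates of W with respect to XYZ: (2/5, 1/5, 2/5).
On side ZX the Y-coordinate is zero; dropping W's Y-weight 1/5 and renormalizing the remaining 2/5 : 2/5 gives weights 1/2, 1/2 on Z, X.
V = (1/2)·(-2, 0) + (1/2)·(0, 0) = (-1, 0).

(-1, 0)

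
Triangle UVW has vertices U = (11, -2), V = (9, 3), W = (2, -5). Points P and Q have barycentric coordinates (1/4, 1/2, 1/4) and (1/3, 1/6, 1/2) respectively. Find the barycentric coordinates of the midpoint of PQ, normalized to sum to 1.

Since both coordinate triples sum to 1, the midpoint's barycentrics are the componentwise average.
(1/4+1/3)/2 = 7/24; similarly 1/3 and 3/8.

(7/24, 1/3, 3/8)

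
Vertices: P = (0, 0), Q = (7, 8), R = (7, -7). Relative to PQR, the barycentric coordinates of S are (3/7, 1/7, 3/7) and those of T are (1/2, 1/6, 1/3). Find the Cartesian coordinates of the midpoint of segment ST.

(15/4, -10/7)

Barycentric coordinates of the midpoint are the average: (13/28, 13/84, 8/21).
Converting: (13/28)·P + (13/84)·Q + (8/21)·R = (15/4, -10/7).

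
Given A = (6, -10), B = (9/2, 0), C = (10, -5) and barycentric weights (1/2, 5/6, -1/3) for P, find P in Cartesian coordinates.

P = (1/2)·A + (5/6)·B + (-1/3)·C.
x-coordinate: (1/2)·6 + (5/6)·(9/2) + (-1/3)·10 = 41/12.
y-coordinate: (1/2)·(-10) + (5/6)·0 + (-1/3)·(-5) = -10/3.

(41/12, -10/3)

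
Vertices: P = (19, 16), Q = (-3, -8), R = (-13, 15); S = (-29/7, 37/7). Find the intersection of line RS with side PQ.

Barycentric coordinates of S with respect to PQR: (1/7, 3/7, 3/7).
On side PQ the R-coordinate is zero; dropping S's R-weight 3/7 and renormalizing the remaining 1/7 : 3/7 gives weights 1/4, 3/4 on P, Q.
T = (1/4)·(19, 16) + (3/4)·(-3, -8) = (5/2, -2).

(5/2, -2)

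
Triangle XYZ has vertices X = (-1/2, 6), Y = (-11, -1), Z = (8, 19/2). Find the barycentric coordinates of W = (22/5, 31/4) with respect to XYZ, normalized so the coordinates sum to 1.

Signed area of the reference triangle: [XYZ] = ½·((-1/2)·(-1−(19/2)) + (-11)·(19/2−6) + 8·(6−(-1))) = ½·(21/4 − 77/2 + 56) = 91/8.
[WYZ] = ½·((22/5)·(-1−(19/2)) + (-11)·(19/2−(31/4)) + 8·(31/4−(-1))) = ½·(-231/5 − 77/4 + 70) = 91/40, so the X-coordinate is (91/40)/(91/8) = 1/5.
[XWZ] = ½·((-1/2)·(31/4−(19/2)) + (22/5)·(19/2−6) + 8·(6−(31/4))) = ½·(7/8 + 77/5 − 14) = 91/80, so the Y-coordinate is 1/10.
[XYW] = ½·((-1/2)·(-1−(31/4)) + (-11)·(31/4−6) + (22/5)·(6−(-1))) = ½·(35/8 − 77/4 + 154/5) = 637/80, so the Z-coordinate is 7/10.
Check: 1/5 + 1/10 + 7/10 = 1.

(1/5, 1/10, 7/10)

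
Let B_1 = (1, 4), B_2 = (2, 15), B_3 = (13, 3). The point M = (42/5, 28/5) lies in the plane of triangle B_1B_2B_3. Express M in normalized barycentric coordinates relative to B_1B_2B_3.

(1/5, 1/5, 3/5)

Signed area of the reference triangle: [B_1B_2B_3] = ½·(1·(15−3) + 2·(3−4) + 13·(4−15)) = ½·(12 − 2 − 143) = -133/2.
[MB_2B_3] = ½·((42/5)·(15−3) + 2·(3−(28/5)) + 13·(28/5−15)) = ½·(504/5 − 26/5 − 611/5) = -133/10, so the B_1-coordinate is (-133/10)/(-133/2) = 1/5.
[B_1MB_3] = ½·(1·(28/5−3) + (42/5)·(3−4) + 13·(4−(28/5))) = ½·(13/5 − 42/5 − 104/5) = -133/10, so the B_2-coordinate is 1/5.
[B_1B_2M] = ½·(1·(15−(28/5)) + 2·(28/5−4) + (42/5)·(4−15)) = ½·(47/5 + 16/5 − 462/5) = -399/10, so the B_3-coordinate is 3/5.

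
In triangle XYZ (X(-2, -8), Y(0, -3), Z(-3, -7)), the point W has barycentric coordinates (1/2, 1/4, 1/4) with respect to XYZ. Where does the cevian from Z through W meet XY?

(-4/3, -19/3)

Line ZW meets XY where the Z-coordinate vanishes; zeroing W's Z-weight and renormalizing leaves X, Y-weights 1/2 : 1/4 → (2/3, 1/3).
So V = (2/3)·X + (1/3)·Y = (-4/3, -19/3).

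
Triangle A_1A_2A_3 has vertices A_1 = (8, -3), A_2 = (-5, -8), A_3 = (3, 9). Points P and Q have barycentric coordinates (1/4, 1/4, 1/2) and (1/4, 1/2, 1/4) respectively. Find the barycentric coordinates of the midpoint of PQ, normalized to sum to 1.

Since both coordinate triples sum to 1, the midpoint's barycentrics are the componentwise average.
(1/4+1/4)/2 = 1/4; similarly 3/8 and 3/8.

(1/4, 3/8, 3/8)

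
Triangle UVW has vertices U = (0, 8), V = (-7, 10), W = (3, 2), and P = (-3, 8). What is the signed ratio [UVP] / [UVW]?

1/6

[UVW] = ½·(0·(10−2) + (-7)·(2−8) + 3·(8−10)) = ½·(0 + 42 − 6) = 18.
[UVP] = ½·(0·(10−8) + (-7)·(8−8) + (-3)·(8−10)) = ½·(0 + 0 + 6) = 3, so the ratio is 3/18 = 1/6.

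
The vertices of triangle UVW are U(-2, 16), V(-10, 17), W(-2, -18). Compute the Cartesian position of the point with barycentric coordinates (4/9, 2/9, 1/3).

P = (4/9)·U + (2/9)·V + (1/3)·W.
x-coordinate: (4/9)·(-2) + (2/9)·(-10) + (1/3)·(-2) = -34/9.
y-coordinate: (4/9)·16 + (2/9)·17 + (1/3)·(-18) = 44/9.

(-34/9, 44/9)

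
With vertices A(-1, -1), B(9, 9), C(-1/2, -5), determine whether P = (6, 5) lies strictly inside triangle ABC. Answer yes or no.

Barycentric coordinates of P: (4/45, 31/45, 2/9).
The three coordinates are positive, positive, positive; a point is interior exactly when all three are positive.

yes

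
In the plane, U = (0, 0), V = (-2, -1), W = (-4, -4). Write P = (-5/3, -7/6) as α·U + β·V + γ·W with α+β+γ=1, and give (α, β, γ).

(1/3, 1/2, 1/6)

Signed area of the reference triangle: [UVW] = ½·(0·(-1−(-4)) + (-2)·(-4−0) + (-4)·(0−(-1))) = ½·(0 + 8 − 4) = 2.
[PVW] = ½·((-5/3)·(-1−(-4)) + (-2)·(-4−(-7/6)) + (-4)·(-7/6−(-1))) = ½·(-5 + 17/3 + 2/3) = 2/3, so the U-coordinate is (2/3)/2 = 1/3.
[UPW] = ½·(0·(-7/6−(-4)) + (-5/3)·(-4−0) + (-4)·(0−(-7/6))) = ½·(0 + 20/3 − 14/3) = 1, so the V-coordinate is 1/2.
[UVP] = ½·(0·(-1−(-7/6)) + (-2)·(-7/6−0) + (-5/3)·(0−(-1))) = ½·(0 + 7/3 − 5/3) = 1/3, so the W-coordinate is 1/6.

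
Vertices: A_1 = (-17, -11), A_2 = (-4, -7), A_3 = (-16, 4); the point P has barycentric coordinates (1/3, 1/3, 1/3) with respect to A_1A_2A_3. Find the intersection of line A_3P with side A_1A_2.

Line A_3P meets A_1A_2 where the A_3-coordinate vanishes; zeroing P's A_3-weight and renormalizing leaves A_1, A_2-weights 1/3 : 1/3 → (1/2, 1/2).
So Q = (1/2)·A_1 + (1/2)·A_2 = (-21/2, -9).

(-21/2, -9)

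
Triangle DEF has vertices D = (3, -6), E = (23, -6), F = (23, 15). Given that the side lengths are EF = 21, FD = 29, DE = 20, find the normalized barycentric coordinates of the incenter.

The incenter has barycentric coordinates proportional to the opposite side lengths: (21 : 29 : 20).
Normalizing by 21+29+20 = 70 gives (3/10, 29/70, 2/7).

(3/10, 29/70, 2/7)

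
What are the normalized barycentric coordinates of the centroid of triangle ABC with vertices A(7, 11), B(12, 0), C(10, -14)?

The centroid is the average of the vertices, so each weight is 1/3.

(1/3, 1/3, 1/3)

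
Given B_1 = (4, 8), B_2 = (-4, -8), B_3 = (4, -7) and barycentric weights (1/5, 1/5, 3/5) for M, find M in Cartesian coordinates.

M = (1/5)·B_1 + (1/5)·B_2 + (3/5)·B_3.
x-coordinate: (1/5)·4 + (1/5)·(-4) + (3/5)·4 = 12/5.
y-coordinate: (1/5)·8 + (1/5)·(-8) + (3/5)·(-7) = -21/5.

(12/5, -21/5)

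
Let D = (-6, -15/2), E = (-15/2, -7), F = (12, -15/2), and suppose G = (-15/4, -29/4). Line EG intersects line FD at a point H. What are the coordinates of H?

(0, -15/2)

Barycentric coordinates of G with respect to DEF: (1/3, 1/2, 1/6).
On side FD the E-coordinate is zero; dropping G's E-weight 1/2 and renormalizing the remaining 1/6 : 1/3 gives weights 1/3, 2/3 on F, D.
H = (1/3)·(12, -15/2) + (2/3)·(-6, -15/2) = (0, -15/2).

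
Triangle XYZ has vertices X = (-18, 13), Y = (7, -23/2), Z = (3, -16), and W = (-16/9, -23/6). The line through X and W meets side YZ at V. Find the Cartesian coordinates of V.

Barycentric coordinates of W with respect to XYZ: (1/3, 5/9, 1/9).
On side YZ the X-coordinate is zero; dropping W's X-weight 1/3 and renormalizing the remaining 5/9 : 1/9 gives weights 5/6, 1/6 on Y, Z.
V = (5/6)·(7, -23/2) + (1/6)·(3, -16) = (19/3, -49/4).

(19/3, -49/4)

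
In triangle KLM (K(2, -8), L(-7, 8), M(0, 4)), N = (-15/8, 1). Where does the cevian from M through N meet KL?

(-5/2, 0)

Barycentric coordinates of N with respect to KLM: (3/8, 3/8, 1/4).
On side KL the M-coordinate is zero; dropping N's M-weight 1/4 and renormalizing the remaining 3/8 : 3/8 gives weights 1/2, 1/2 on K, L.
J = (1/2)·(2, -8) + (1/2)·(-7, 8) = (-5/2, 0).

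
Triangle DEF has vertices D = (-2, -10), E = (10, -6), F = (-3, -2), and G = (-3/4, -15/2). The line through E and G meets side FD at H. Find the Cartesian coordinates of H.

(-16/7, -54/7)

Barycentric coordinates of G with respect to DEF: (5/8, 1/8, 1/4).
On side FD the E-coordinate is zero; dropping G's E-weight 1/8 and renormalizing the remaining 1/4 : 5/8 gives weights 2/7, 5/7 on F, D.
H = (2/7)·(-3, -2) + (5/7)·(-2, -10) = (-16/7, -54/7).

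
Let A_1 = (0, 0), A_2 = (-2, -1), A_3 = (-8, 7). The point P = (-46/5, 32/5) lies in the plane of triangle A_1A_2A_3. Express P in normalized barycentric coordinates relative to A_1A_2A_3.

(-3/5, 3/5, 1)

Signed area of the reference triangle: [A_1A_2A_3] = ½·(0·(-1−7) + (-2)·(7−0) + (-8)·(0−(-1))) = ½·(0 − 14 − 8) = -11.
[PA_2A_3] = ½·((-46/5)·(-1−7) + (-2)·(7−(32/5)) + (-8)·(32/5−(-1))) = ½·(368/5 − 6/5 − 296/5) = 33/5, so the A_1-coordinate is (33/5)/(-11) = -3/5.
[A_1PA_3] = ½·(0·(32/5−7) + (-46/5)·(7−0) + (-8)·(0−(32/5))) = ½·(0 − 322/5 + 256/5) = -33/5, so the A_2-coordinate is 3/5.
[A_1A_2P] = ½·(0·(-1−(32/5)) + (-2)·(32/5−0) + (-46/5)·(0−(-1))) = ½·(0 − 64/5 − 46/5) = -11, so the A_3-coordinate is 1.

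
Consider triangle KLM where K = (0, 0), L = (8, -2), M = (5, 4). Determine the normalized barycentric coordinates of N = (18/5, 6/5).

Signed area of the reference triangle: [KLM] = ½·(0·(-2−4) + 8·(4−0) + 5·(0−(-2))) = ½·(0 + 32 + 10) = 21.
[NLM] = ½·((18/5)·(-2−4) + 8·(4−(6/5)) + 5·(6/5−(-2))) = ½·(-108/5 + 112/5 + 16) = 42/5, so the K-coordinate is (42/5)/21 = 2/5.
[KNM] = ½·(0·(6/5−4) + (18/5)·(4−0) + 5·(0−(6/5))) = ½·(0 + 72/5 − 6) = 21/5, so the L-coordinate is 1/5.
[KLN] = ½·(0·(-2−(6/5)) + 8·(6/5−0) + (18/5)·(0−(-2))) = ½·(0 + 48/5 + 36/5) = 42/5, so the M-coordinate is 2/5.
Check: 2/5 + 1/5 + 2/5 = 1.

(2/5, 1/5, 2/5)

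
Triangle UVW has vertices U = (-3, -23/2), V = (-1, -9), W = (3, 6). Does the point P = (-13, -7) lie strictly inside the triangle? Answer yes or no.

Barycentric coordinates of P: (47/5, -101/10, 17/10).
The three coordinates are positive, negative, positive; a point is interior exactly when all three are positive.

no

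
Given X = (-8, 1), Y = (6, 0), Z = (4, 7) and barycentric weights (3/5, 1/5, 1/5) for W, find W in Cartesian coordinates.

(-14/5, 2)

W = (3/5)·X + (1/5)·Y + (1/5)·Z.
x-coordinate: (3/5)·(-8) + (1/5)·6 + (1/5)·4 = -14/5.
y-coordinate: (3/5)·1 + (1/5)·0 + (1/5)·7 = 2.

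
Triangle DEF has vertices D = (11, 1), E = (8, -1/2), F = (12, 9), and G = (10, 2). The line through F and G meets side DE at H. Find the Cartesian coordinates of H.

(19/2, 1/4)

Barycentric coordinates of G with respect to DEF: (2/5, 2/5, 1/5).
On side DE the F-coordinate is zero; dropping G's F-weight 1/5 and renormalizing the remaining 2/5 : 2/5 gives weights 1/2, 1/2 on D, E.
H = (1/2)·(11, 1) + (1/2)·(8, -1/2) = (19/2, 1/4).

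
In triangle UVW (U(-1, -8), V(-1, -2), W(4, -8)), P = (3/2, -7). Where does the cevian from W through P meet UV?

(-1, -6)

Barycentric coordinates of P with respect to UVW: (1/3, 1/6, 1/2).
On side UV the W-coordinate is zero; dropping P's W-weight 1/2 and renormalizing the remaining 1/3 : 1/6 gives weights 2/3, 1/3 on U, V.
Q = (2/3)·(-1, -8) + (1/3)·(-1, -2) = (-1, -6).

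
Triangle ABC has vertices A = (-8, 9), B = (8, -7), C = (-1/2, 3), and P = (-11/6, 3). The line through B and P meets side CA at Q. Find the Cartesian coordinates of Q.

Barycentric coordinates of P with respect to ABC: (5/9, 1/3, 1/9).
On side CA the B-coordinate is zero; dropping P's B-weight 1/3 and renormalizing the remaining 1/9 : 5/9 gives weights 1/6, 5/6 on C, A.
Q = (1/6)·(-1/2, 3) + (5/6)·(-8, 9) = (-27/4, 8).

(-27/4, 8)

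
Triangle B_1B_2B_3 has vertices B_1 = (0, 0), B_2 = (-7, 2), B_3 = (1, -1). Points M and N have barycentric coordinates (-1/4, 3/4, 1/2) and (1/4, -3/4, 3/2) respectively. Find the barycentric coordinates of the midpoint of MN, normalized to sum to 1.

(0, 0, 1)

Since both coordinate triples sum to 1, the midpoint's barycentrics are the componentwise average.
(-1/4+1/4)/2 = 0; similarly 0 and 1.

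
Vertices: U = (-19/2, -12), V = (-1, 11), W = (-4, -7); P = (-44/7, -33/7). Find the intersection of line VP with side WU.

(-42/5, -11)

Barycentric coordinates of P with respect to UVW: (4/7, 2/7, 1/7).
On side WU the V-coordinate is zero; dropping P's V-weight 2/7 and renormalizing the remaining 1/7 : 4/7 gives weights 1/5, 4/5 on W, U.
Q = (1/5)·(-4, -7) + (4/5)·(-19/2, -12) = (-42/5, -11).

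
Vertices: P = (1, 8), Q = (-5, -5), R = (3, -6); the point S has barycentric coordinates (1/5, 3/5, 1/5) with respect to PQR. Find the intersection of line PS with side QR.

Line PS meets QR where the P-coordinate vanishes; zeroing S's P-weight and renormalizing leaves Q, R-weights 3/5 : 1/5 → (3/4, 1/4).
So T = (3/4)·Q + (1/4)·R = (-3, -21/4).

(-3, -21/4)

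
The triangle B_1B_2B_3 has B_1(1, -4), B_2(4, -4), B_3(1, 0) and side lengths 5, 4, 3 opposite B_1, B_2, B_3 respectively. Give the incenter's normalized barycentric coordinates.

(5/12, 1/3, 1/4)

The incenter has barycentric coordinates proportional to the opposite side lengths: (5 : 4 : 3).
Normalizing by 5+4+3 = 12 gives (5/12, 1/3, 1/4).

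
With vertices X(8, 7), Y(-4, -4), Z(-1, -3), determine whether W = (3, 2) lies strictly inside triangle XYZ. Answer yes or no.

yes

Barycentric coordinates of W: (11/21, 5/21, 5/21).
The three coordinates are positive, positive, positive; a point is interior exactly when all three are positive.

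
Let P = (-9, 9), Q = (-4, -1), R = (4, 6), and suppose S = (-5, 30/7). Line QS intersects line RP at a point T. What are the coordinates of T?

Barycentric coordinates of S with respect to PQR: (3/7, 3/7, 1/7).
On side RP the Q-coordinate is zero; dropping S's Q-weight 3/7 and renormalizing the remaining 1/7 : 3/7 gives weights 1/4, 3/4 on R, P.
T = (1/4)·(4, 6) + (3/4)·(-9, 9) = (-23/4, 33/4).

(-23/4, 33/4)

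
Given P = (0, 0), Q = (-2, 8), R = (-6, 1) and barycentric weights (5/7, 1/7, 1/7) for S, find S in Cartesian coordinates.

S = (5/7)·P + (1/7)·Q + (1/7)·R.
x-coordinate: (5/7)·0 + (1/7)·(-2) + (1/7)·(-6) = -8/7.
y-coordinate: (5/7)·0 + (1/7)·8 + (1/7)·1 = 9/7.

(-8/7, 9/7)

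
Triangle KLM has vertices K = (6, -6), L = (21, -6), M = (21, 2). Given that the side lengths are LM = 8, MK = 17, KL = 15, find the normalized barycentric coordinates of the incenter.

(1/5, 17/40, 3/8)

The incenter has barycentric coordinates proportional to the opposite side lengths: (8 : 17 : 15).
Normalizing by 8+17+15 = 40 gives (1/5, 17/40, 3/8).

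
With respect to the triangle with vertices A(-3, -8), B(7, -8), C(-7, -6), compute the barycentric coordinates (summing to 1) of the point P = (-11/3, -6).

(-1/3, 1/3, 1)

Signed area of the reference triangle: [ABC] = ½·((-3)·(-8−(-6)) + 7·(-6−(-8)) + (-7)·(-8−(-8))) = ½·(6 + 14 + 0) = 10.
[PBC] = ½·((-11/3)·(-8−(-6)) + 7·(-6−(-6)) + (-7)·(-6−(-8))) = ½·(22/3 + 0 − 14) = -10/3, so the A-coordinate is (-10/3)/10 = -1/3.
[APC] = ½·((-3)·(-6−(-6)) + (-11/3)·(-6−(-8)) + (-7)·(-8−(-6))) = ½·(0 − 22/3 + 14) = 10/3, so the B-coordinate is 1/3.
[ABP] = ½·((-3)·(-8−(-6)) + 7·(-6−(-8)) + (-11/3)·(-8−(-8))) = ½·(6 + 14 + 0) = 10, so the C-coordinate is 1.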